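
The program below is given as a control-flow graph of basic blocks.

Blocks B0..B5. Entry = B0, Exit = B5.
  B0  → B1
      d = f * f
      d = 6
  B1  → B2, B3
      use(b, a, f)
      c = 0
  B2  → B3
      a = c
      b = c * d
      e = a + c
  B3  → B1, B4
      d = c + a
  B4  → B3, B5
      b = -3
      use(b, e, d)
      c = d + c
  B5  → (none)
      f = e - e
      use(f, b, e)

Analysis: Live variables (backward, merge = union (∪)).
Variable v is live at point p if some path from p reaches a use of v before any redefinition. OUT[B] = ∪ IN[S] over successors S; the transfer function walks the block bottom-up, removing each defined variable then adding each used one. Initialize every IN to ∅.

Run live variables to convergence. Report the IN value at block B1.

Answer: {a, b, d, e, f}

Working:
Fixpoint table:
  B0:  IN={a, b, e, f}  OUT={a, b, d, e, f}
  B1:  IN={a, b, d, e, f}  OUT={a, b, c, d, e, f}
  B2:  IN={c, d, f}  OUT={a, b, c, e, f}
  B3:  IN={a, b, c, e, f}  OUT={a, b, c, d, e, f}
  B4:  IN={a, c, d, e, f}  OUT={a, b, c, e, f}
  B5:  IN={b, e}  OUT={}

Merge at B1: OUT[B1] = IN[B2] ⊔ IN[B3] = {a, b, c, d, e, f}
Applying B1's transfer function to that OUT value gives IN[B1] (row B1 above).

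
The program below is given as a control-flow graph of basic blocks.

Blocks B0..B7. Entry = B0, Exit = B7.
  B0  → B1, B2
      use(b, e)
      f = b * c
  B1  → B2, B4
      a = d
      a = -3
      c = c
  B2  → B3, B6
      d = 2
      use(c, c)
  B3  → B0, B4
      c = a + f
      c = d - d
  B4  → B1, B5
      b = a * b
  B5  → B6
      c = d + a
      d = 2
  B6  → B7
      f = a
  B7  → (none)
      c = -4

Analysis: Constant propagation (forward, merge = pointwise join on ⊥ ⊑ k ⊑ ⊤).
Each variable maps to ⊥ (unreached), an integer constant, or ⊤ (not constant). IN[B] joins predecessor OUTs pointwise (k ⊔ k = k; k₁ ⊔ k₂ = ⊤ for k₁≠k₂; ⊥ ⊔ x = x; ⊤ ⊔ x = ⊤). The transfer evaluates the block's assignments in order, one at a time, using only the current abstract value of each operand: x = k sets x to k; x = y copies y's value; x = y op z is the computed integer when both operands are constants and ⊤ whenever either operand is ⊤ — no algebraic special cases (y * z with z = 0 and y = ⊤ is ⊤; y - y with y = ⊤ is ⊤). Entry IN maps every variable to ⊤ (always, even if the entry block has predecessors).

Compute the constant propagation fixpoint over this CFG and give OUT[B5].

Answer: {a: ⊤, b: ⊤, c: ⊤, d: 2, e: ⊤, f: ⊤}

Trace:
Fixpoint table:
  B0:  IN=(all ⊤)  OUT=(all ⊤)
  B1:  IN=(all ⊤)  OUT={a:-3; rest ⊤}
  B2:  IN=(all ⊤)  OUT={d:2; rest ⊤}
  B3:  IN={d:2; rest ⊤}  OUT={c:0, d:2; rest ⊤}
  B4:  IN=(all ⊤)  OUT=(all ⊤)
  B5:  IN=(all ⊤)  OUT={d:2; rest ⊤}
  B6:  IN={d:2; rest ⊤}  OUT={d:2; rest ⊤}
  B7:  IN={d:2; rest ⊤}  OUT={c:-4, d:2; rest ⊤}

Merge at B5: IN[B5] = OUT[B4] = {a: ⊤, b: ⊤, c: ⊤, d: ⊤, e: ⊤, f: ⊤}
Applying B5's transfer function to that IN value gives OUT[B5] (row B5 above).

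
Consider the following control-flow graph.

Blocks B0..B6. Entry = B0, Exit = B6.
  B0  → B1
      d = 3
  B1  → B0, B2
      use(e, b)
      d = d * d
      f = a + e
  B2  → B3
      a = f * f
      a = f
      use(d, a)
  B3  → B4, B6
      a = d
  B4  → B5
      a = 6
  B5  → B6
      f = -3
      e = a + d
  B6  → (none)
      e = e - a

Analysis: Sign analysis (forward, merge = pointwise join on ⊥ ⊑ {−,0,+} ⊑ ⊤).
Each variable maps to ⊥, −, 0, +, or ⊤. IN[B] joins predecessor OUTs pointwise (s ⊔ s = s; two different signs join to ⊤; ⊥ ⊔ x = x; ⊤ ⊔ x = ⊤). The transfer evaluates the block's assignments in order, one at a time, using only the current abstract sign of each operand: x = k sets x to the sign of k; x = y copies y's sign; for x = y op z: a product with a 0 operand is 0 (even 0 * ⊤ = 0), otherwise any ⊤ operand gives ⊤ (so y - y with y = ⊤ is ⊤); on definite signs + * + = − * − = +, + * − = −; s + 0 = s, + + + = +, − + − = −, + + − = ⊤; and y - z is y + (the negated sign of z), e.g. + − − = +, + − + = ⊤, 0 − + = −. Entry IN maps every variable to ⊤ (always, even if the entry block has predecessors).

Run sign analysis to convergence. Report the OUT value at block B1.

Fixpoint table:
  B0: | IN=(all ⊤) | OUT={d:+; rest ⊤}
  B1: | IN={d:+; rest ⊤} | OUT={d:+; rest ⊤}
  B2: | IN={d:+; rest ⊤} | OUT={d:+; rest ⊤}
  B3: | IN={d:+; rest ⊤} | OUT={a:+, d:+; rest ⊤}
  B4: | IN={a:+, d:+; rest ⊤} | OUT={a:+, d:+; rest ⊤}
  B5: | IN={a:+, d:+; rest ⊤} | OUT={a:+, d:+, e:+, f:-; rest ⊤}
  B6: | IN={a:+, d:+; rest ⊤} | OUT={a:+, d:+; rest ⊤}

Merge at B1: IN[B1] = OUT[B0] = {a: ⊤, b: ⊤, c: ⊤, d: +, e: ⊤, f: ⊤}
Applying B1's transfer function to that IN value gives OUT[B1] (row B1 above).

Answer: {a: ⊤, b: ⊤, c: ⊤, d: +, e: ⊤, f: ⊤}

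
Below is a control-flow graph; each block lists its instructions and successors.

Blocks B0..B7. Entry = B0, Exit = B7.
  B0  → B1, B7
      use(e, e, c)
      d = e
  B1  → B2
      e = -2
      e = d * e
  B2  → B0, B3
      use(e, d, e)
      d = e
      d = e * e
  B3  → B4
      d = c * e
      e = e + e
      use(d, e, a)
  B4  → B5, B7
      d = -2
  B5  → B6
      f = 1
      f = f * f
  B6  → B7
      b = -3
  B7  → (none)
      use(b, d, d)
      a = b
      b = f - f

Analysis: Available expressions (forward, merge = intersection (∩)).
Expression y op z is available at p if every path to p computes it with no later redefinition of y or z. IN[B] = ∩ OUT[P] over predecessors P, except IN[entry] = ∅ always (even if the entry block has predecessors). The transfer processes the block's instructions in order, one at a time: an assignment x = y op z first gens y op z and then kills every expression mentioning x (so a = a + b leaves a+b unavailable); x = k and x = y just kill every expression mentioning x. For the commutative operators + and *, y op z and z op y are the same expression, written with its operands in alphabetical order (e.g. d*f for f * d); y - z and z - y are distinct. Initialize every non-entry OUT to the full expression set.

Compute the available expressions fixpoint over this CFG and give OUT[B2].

Per-block solution:
  B0: | IN={} | OUT={}
  B1: | IN={} | OUT={}
  B2: | IN={} | OUT={e*e}
  B3: | IN={e*e} | OUT={}
  B4: | IN={} | OUT={}
  B5: | IN={} | OUT={}
  B6: | IN={} | OUT={}
  B7: | IN={} | OUT={f-f}

Merge at B2: IN[B2] = OUT[B1] = {}
Applying B2's transfer function to that IN value gives OUT[B2] (row B2 above).

Answer: {e*e}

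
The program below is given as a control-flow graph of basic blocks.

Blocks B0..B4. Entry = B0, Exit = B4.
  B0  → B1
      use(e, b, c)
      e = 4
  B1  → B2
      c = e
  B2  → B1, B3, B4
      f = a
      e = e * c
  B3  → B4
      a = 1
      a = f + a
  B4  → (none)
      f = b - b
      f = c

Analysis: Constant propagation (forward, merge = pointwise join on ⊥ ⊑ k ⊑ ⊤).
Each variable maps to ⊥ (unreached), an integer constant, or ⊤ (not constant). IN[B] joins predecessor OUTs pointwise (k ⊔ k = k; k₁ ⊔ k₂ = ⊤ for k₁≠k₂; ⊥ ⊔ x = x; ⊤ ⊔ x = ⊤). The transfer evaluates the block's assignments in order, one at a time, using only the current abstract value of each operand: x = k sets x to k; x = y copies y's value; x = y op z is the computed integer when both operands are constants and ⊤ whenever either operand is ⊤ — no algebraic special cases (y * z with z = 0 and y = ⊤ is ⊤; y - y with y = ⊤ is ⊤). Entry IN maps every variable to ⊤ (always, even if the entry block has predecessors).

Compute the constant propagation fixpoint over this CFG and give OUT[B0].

Answer: {a: ⊤, b: ⊤, c: ⊤, d: ⊤, e: 4, f: ⊤}

Trace:
Converged values:
  B0: | IN=(all ⊤) | OUT={e:4; rest ⊤}
  B1: | IN=(all ⊤) | OUT=(all ⊤)
  B2: | IN=(all ⊤) | OUT=(all ⊤)
  B3: | IN=(all ⊤) | OUT=(all ⊤)
  B4: | IN=(all ⊤) | OUT=(all ⊤)

B0 is the boundary node: IN[B0] = {a: ⊤, b: ⊤, c: ⊤, d: ⊤, e: ⊤, f: ⊤}
Applying B0's transfer function to that IN value gives OUT[B0] (row B0 above).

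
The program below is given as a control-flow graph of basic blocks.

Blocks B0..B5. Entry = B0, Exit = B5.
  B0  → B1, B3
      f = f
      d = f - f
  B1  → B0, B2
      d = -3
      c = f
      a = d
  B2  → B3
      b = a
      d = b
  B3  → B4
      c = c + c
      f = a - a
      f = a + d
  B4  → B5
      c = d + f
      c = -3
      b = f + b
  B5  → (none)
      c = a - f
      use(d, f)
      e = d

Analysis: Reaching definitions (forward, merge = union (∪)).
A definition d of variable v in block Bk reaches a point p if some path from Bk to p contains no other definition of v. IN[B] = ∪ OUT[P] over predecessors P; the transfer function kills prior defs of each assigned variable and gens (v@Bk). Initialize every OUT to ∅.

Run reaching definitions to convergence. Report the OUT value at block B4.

Answer: {a@B1, b@B4, c@B4, d@B0, d@B2, f@B3}

Working:
Per-block solution:
  B0: | IN={a@B1, c@B1, d@B1, f@B0} | OUT={a@B1, c@B1, d@B0, f@B0}
  B1: | IN={a@B1, c@B1, d@B0, f@B0} | OUT={a@B1, c@B1, d@B1, f@B0}
  B2: | IN={a@B1, c@B1, d@B1, f@B0} | OUT={a@B1, b@B2, c@B1, d@B2, f@B0}
  B3: | IN={a@B1, b@B2, c@B1, d@B0, d@B2, f@B0} | OUT={a@B1, b@B2, c@B3, d@B0, d@B2, f@B3}
  B4: | IN={a@B1, b@B2, c@B3, d@B0, d@B2, f@B3} | OUT={a@B1, b@B4, c@B4, d@B0, d@B2, f@B3}
  B5: | IN={a@B1, b@B4, c@B4, d@B0, d@B2, f@B3} | OUT={a@B1, b@B4, c@B5, d@B0, d@B2, e@B5, f@B3}

Merge at B4: IN[B4] = OUT[B3] = {a@B1, b@B2, c@B3, d@B0, d@B2, f@B3}
Applying B4's transfer function to that IN value gives OUT[B4] (row B4 above).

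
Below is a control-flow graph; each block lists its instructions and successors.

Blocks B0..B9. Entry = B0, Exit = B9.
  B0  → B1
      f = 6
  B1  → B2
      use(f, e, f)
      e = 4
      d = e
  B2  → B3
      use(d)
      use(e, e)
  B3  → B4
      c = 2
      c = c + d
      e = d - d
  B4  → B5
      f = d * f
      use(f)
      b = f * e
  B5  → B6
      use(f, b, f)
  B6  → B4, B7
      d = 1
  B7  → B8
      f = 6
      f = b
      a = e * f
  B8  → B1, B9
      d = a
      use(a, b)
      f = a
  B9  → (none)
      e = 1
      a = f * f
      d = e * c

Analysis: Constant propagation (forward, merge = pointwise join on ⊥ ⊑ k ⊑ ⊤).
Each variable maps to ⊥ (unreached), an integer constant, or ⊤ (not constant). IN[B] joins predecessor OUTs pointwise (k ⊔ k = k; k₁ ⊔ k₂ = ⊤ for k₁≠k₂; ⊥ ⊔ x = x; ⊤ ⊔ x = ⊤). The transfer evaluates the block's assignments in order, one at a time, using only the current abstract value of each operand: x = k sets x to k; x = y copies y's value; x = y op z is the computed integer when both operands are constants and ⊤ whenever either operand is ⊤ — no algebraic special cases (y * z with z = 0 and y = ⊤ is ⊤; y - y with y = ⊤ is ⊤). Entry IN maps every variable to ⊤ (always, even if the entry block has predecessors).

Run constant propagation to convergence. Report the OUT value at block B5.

Fixpoint table:
  B0:  IN=(all ⊤)  OUT={f:6; rest ⊤}
  B1:  IN=(all ⊤)  OUT={d:4, e:4; rest ⊤}
  B2:  IN={d:4, e:4; rest ⊤}  OUT={d:4, e:4; rest ⊤}
  B3:  IN={d:4, e:4; rest ⊤}  OUT={c:6, d:4, e:0; rest ⊤}
  B4:  IN={c:6, e:0; rest ⊤}  OUT={c:6, e:0; rest ⊤}
  B5:  IN={c:6, e:0; rest ⊤}  OUT={c:6, e:0; rest ⊤}
  B6:  IN={c:6, e:0; rest ⊤}  OUT={c:6, d:1, e:0; rest ⊤}
  B7:  IN={c:6, d:1, e:0; rest ⊤}  OUT={c:6, d:1, e:0; rest ⊤}
  B8:  IN={c:6, d:1, e:0; rest ⊤}  OUT={c:6, e:0; rest ⊤}
  B9:  IN={c:6, e:0; rest ⊤}  OUT={c:6, d:6, e:1; rest ⊤}

Merge at B5: IN[B5] = OUT[B4] = {a: ⊤, b: ⊤, c: 6, d: ⊤, e: 0, f: ⊤}
Applying B5's transfer function to that IN value gives OUT[B5] (row B5 above).

Answer: {a: ⊤, b: ⊤, c: 6, d: ⊤, e: 0, f: ⊤}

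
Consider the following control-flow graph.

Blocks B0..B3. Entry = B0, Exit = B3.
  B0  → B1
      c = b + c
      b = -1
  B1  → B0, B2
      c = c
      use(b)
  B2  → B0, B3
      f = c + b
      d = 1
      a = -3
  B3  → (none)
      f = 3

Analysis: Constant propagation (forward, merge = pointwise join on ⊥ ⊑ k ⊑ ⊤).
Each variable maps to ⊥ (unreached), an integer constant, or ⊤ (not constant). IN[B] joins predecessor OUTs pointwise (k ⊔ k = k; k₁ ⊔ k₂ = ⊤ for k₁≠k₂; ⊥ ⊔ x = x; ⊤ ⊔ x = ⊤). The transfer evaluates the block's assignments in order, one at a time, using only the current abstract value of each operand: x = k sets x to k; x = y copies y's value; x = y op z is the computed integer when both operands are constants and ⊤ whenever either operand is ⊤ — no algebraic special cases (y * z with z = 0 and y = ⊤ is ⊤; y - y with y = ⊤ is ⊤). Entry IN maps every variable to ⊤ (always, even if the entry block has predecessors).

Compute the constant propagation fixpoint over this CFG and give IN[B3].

Answer: {a: -3, b: -1, c: ⊤, d: 1, e: ⊤, f: ⊤}

Trace:
Fixpoint table:
  B0: | IN=(all ⊤) | OUT={b:-1; rest ⊤}
  B1: | IN={b:-1; rest ⊤} | OUT={b:-1; rest ⊤}
  B2: | IN={b:-1; rest ⊤} | OUT={a:-3, b:-1, d:1; rest ⊤}
  B3: | IN={a:-3, b:-1, d:1; rest ⊤} | OUT={a:-3, b:-1, d:1, f:3; rest ⊤}

Merge at B3: IN[B3] = OUT[B2] = {a: -3, b: -1, c: ⊤, d: 1, e: ⊤, f: ⊤}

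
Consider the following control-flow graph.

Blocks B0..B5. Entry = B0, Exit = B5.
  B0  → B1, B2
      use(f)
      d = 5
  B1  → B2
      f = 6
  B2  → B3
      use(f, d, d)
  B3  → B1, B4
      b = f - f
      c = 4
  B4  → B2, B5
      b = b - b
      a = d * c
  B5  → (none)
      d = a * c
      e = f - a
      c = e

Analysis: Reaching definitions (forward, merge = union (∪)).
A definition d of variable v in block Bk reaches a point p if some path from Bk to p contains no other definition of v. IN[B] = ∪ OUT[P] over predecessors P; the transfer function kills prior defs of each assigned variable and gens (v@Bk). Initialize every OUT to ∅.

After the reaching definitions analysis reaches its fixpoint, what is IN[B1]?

Answer: {a@B4, b@B3, c@B3, d@B0, f@B1}

Derivation:
Converged values:
  B0: | IN={} | OUT={d@B0}
  B1: | IN={a@B4, b@B3, c@B3, d@B0, f@B1} | OUT={a@B4, b@B3, c@B3, d@B0, f@B1}
  B2: | IN={a@B4, b@B3, b@B4, c@B3, d@B0, f@B1} | OUT={a@B4, b@B3, b@B4, c@B3, d@B0, f@B1}
  B3: | IN={a@B4, b@B3, b@B4, c@B3, d@B0, f@B1} | OUT={a@B4, b@B3, c@B3, d@B0, f@B1}
  B4: | IN={a@B4, b@B3, c@B3, d@B0, f@B1} | OUT={a@B4, b@B4, c@B3, d@B0, f@B1}
  B5: | IN={a@B4, b@B4, c@B3, d@B0, f@B1} | OUT={a@B4, b@B4, c@B5, d@B5, e@B5, f@B1}

Merge at B1: IN[B1] = OUT[B0] ⊔ OUT[B3] = {a@B4, b@B3, c@B3, d@B0, f@B1}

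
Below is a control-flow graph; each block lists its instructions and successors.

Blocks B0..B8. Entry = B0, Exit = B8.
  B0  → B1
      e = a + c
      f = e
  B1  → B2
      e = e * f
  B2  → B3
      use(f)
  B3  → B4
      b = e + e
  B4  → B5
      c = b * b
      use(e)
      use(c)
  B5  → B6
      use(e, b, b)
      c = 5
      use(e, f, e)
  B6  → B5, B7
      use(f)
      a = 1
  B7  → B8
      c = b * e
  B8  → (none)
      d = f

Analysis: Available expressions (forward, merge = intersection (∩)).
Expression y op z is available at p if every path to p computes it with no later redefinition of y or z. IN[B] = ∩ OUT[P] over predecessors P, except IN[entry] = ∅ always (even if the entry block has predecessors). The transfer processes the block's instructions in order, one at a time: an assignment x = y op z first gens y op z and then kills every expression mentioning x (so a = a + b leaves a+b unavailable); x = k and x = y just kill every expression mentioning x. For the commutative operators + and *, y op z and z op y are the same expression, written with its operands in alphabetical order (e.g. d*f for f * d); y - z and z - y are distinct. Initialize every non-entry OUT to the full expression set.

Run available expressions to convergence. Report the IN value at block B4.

Converged values:
  B0:   IN={}   OUT={a+c}
  B1:   IN={a+c}   OUT={a+c}
  B2:   IN={a+c}   OUT={a+c}
  B3:   IN={a+c}   OUT={a+c, e+e}
  B4:   IN={a+c, e+e}   OUT={b*b, e+e}
  B5:   IN={b*b, e+e}   OUT={b*b, e+e}
  B6:   IN={b*b, e+e}   OUT={b*b, e+e}
  B7:   IN={b*b, e+e}   OUT={b*b, b*e, e+e}
  B8:   IN={b*b, b*e, e+e}   OUT={b*b, b*e, e+e}

Merge at B4: IN[B4] = OUT[B3] = {a+c, e+e}

Answer: {a+c, e+e}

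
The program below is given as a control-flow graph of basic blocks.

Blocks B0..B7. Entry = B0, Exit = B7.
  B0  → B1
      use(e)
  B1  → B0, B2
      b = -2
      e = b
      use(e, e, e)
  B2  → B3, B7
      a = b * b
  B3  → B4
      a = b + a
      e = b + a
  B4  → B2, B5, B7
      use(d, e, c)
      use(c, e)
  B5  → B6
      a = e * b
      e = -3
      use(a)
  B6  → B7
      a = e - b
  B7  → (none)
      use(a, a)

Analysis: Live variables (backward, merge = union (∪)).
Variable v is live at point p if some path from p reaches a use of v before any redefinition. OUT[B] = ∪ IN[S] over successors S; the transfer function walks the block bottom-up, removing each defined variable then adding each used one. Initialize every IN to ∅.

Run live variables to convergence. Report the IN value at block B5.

Answer: {b, e}

Trace:
Fixpoint table:
  B0: | IN={c, d, e} | OUT={c, d}
  B1: | IN={c, d} | OUT={b, c, d, e}
  B2: | IN={b, c, d} | OUT={a, b, c, d}
  B3: | IN={a, b, c, d} | OUT={a, b, c, d, e}
  B4: | IN={a, b, c, d, e} | OUT={a, b, c, d, e}
  B5: | IN={b, e} | OUT={b, e}
  B6: | IN={b, e} | OUT={a}
  B7: | IN={a} | OUT={}

Merge at B5: OUT[B5] = IN[B6] = {b, e}
Applying B5's transfer function to that OUT value gives IN[B5] (row B5 above).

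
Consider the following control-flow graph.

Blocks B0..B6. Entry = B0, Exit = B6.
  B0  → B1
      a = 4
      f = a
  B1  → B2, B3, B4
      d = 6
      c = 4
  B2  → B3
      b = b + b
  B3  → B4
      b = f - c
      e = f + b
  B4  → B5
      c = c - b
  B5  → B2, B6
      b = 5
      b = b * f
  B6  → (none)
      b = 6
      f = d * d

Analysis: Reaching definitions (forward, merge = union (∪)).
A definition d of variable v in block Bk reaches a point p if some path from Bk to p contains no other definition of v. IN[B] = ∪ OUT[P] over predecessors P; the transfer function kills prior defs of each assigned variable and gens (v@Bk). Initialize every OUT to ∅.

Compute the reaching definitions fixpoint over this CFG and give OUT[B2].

Fixpoint table:
  B0:  IN={}  OUT={a@B0, f@B0}
  B1:  IN={a@B0, f@B0}  OUT={a@B0, c@B1, d@B1, f@B0}
  B2:  IN={a@B0, b@B5, c@B1, c@B4, d@B1, e@B3, f@B0}  OUT={a@B0, b@B2, c@B1, c@B4, d@B1, e@B3, f@B0}
  B3:  IN={a@B0, b@B2, c@B1, c@B4, d@B1, e@B3, f@B0}  OUT={a@B0, b@B3, c@B1, c@B4, d@B1, e@B3, f@B0}
  B4:  IN={a@B0, b@B3, c@B1, c@B4, d@B1, e@B3, f@B0}  OUT={a@B0, b@B3, c@B4, d@B1, e@B3, f@B0}
  B5:  IN={a@B0, b@B3, c@B4, d@B1, e@B3, f@B0}  OUT={a@B0, b@B5, c@B4, d@B1, e@B3, f@B0}
  B6:  IN={a@B0, b@B5, c@B4, d@B1, e@B3, f@B0}  OUT={a@B0, b@B6, c@B4, d@B1, e@B3, f@B6}

Merge at B2: IN[B2] = OUT[B1] ⊔ OUT[B5] = {a@B0, b@B5, c@B1, c@B4, d@B1, e@B3, f@B0}
Applying B2's transfer function to that IN value gives OUT[B2] (row B2 above).

Answer: {a@B0, b@B2, c@B1, c@B4, d@B1, e@B3, f@B0}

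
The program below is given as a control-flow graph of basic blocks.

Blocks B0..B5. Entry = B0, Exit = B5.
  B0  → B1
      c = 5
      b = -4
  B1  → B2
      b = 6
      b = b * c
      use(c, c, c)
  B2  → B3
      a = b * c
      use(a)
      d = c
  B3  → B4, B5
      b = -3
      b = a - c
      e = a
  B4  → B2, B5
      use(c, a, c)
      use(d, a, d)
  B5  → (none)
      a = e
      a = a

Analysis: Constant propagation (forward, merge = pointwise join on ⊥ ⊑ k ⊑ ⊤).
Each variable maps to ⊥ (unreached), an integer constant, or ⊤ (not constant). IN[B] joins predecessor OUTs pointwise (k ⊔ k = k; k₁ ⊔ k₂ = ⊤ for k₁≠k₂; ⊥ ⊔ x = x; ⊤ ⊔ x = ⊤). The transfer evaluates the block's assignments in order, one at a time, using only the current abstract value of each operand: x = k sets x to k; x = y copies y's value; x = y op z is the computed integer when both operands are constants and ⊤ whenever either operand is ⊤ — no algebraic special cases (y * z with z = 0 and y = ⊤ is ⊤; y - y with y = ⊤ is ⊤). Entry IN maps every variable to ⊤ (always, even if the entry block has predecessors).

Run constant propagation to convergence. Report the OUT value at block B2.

Answer: {a: ⊤, b: ⊤, c: 5, d: 5, e: ⊤, f: ⊤}

Trace:
Fixpoint table:
  B0:   IN=(all ⊤)   OUT={b:-4, c:5; rest ⊤}
  B1:   IN={b:-4, c:5; rest ⊤}   OUT={b:30, c:5; rest ⊤}
  B2:   IN={c:5; rest ⊤}   OUT={c:5, d:5; rest ⊤}
  B3:   IN={c:5, d:5; rest ⊤}   OUT={c:5, d:5; rest ⊤}
  B4:   IN={c:5, d:5; rest ⊤}   OUT={c:5, d:5; rest ⊤}
  B5:   IN={c:5, d:5; rest ⊤}   OUT={c:5, d:5; rest ⊤}

Merge at B2: IN[B2] = OUT[B1] ⊔ OUT[B4] = {a: ⊤, b: ⊤, c: 5, d: ⊤, e: ⊤, f: ⊤}
Applying B2's transfer function to that IN value gives OUT[B2] (row B2 above).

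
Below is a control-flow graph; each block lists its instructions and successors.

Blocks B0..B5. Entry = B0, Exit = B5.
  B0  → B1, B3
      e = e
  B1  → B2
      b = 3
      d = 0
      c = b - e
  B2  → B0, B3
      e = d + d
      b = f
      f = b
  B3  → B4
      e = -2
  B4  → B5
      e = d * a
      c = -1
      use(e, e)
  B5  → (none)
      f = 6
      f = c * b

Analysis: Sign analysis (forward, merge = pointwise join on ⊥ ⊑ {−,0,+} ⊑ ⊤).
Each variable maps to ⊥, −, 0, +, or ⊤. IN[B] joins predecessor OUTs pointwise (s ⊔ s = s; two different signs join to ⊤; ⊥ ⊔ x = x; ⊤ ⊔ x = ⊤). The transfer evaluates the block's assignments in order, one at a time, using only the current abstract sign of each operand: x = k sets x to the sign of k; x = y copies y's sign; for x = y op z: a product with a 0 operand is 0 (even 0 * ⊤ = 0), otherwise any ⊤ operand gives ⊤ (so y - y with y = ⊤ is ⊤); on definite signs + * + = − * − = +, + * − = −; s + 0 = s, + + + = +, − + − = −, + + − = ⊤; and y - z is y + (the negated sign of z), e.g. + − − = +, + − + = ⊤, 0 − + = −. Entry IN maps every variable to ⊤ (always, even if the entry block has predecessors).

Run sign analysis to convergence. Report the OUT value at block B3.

Answer: {a: ⊤, b: ⊤, c: ⊤, d: ⊤, e: -, f: ⊤}

Trace:
Per-block solution:
  B0: | IN=(all ⊤) | OUT=(all ⊤)
  B1: | IN=(all ⊤) | OUT={b:+, d:0; rest ⊤}
  B2: | IN={b:+, d:0; rest ⊤} | OUT={d:0, e:0; rest ⊤}
  B3: | IN=(all ⊤) | OUT={e:-; rest ⊤}
  B4: | IN={e:-; rest ⊤} | OUT={c:-; rest ⊤}
  B5: | IN={c:-; rest ⊤} | OUT={c:-; rest ⊤}

Merge at B3: IN[B3] = OUT[B0] ⊔ OUT[B2] = {a: ⊤, b: ⊤, c: ⊤, d: ⊤, e: ⊤, f: ⊤}
Applying B3's transfer function to that IN value gives OUT[B3] (row B3 above).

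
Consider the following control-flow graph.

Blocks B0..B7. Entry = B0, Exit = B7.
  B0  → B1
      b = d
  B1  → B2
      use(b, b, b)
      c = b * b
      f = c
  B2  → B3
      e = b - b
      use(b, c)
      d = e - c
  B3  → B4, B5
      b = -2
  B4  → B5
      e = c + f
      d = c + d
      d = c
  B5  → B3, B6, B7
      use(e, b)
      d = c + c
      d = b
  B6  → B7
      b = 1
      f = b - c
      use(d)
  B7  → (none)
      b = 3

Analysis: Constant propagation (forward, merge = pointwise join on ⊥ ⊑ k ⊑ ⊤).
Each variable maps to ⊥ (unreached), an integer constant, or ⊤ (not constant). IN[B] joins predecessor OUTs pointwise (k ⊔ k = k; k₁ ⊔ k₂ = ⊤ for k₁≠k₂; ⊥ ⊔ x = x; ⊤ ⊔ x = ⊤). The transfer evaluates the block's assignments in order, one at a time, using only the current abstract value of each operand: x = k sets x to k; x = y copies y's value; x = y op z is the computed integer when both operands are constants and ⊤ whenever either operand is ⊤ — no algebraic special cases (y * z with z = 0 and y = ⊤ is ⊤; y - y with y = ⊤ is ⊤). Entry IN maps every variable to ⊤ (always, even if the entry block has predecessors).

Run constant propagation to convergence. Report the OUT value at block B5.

Fixpoint table:
  B0:  IN=(all ⊤)  OUT=(all ⊤)
  B1:  IN=(all ⊤)  OUT=(all ⊤)
  B2:  IN=(all ⊤)  OUT=(all ⊤)
  B3:  IN=(all ⊤)  OUT={b:-2; rest ⊤}
  B4:  IN={b:-2; rest ⊤}  OUT={b:-2; rest ⊤}
  B5:  IN={b:-2; rest ⊤}  OUT={b:-2, d:-2; rest ⊤}
  B6:  IN={b:-2, d:-2; rest ⊤}  OUT={b:1, d:-2; rest ⊤}
  B7:  IN={d:-2; rest ⊤}  OUT={b:3, d:-2; rest ⊤}

Merge at B5: IN[B5] = OUT[B3] ⊔ OUT[B4] = {a: ⊤, b: -2, c: ⊤, d: ⊤, e: ⊤, f: ⊤}
Applying B5's transfer function to that IN value gives OUT[B5] (row B5 above).

Answer: {a: ⊤, b: -2, c: ⊤, d: -2, e: ⊤, f: ⊤}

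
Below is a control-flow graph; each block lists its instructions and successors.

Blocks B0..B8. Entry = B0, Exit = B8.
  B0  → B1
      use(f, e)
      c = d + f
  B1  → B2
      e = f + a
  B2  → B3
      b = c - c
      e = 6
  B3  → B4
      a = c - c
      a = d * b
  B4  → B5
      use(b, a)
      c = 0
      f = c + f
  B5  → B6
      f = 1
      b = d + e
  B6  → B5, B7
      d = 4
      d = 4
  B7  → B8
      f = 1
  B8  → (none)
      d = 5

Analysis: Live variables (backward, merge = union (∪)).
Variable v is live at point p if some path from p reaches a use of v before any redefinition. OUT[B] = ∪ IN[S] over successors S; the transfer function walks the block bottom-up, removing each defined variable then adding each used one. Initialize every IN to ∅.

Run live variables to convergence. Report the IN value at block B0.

Fixpoint table:
  B0: | IN={a, d, e, f} | OUT={a, c, d, f}
  B1: | IN={a, c, d, f} | OUT={c, d, f}
  B2: | IN={c, d, f} | OUT={b, c, d, e, f}
  B3: | IN={b, c, d, e, f} | OUT={a, b, d, e, f}
  B4: | IN={a, b, d, e, f} | OUT={d, e}
  B5: | IN={d, e} | OUT={e}
  B6: | IN={e} | OUT={d, e}
  B7: | IN={} | OUT={}
  B8: | IN={} | OUT={}

Merge at B0: OUT[B0] = IN[B1] = {a, c, d, f}
Applying B0's transfer function to that OUT value gives IN[B0] (row B0 above).

Answer: {a, d, e, f}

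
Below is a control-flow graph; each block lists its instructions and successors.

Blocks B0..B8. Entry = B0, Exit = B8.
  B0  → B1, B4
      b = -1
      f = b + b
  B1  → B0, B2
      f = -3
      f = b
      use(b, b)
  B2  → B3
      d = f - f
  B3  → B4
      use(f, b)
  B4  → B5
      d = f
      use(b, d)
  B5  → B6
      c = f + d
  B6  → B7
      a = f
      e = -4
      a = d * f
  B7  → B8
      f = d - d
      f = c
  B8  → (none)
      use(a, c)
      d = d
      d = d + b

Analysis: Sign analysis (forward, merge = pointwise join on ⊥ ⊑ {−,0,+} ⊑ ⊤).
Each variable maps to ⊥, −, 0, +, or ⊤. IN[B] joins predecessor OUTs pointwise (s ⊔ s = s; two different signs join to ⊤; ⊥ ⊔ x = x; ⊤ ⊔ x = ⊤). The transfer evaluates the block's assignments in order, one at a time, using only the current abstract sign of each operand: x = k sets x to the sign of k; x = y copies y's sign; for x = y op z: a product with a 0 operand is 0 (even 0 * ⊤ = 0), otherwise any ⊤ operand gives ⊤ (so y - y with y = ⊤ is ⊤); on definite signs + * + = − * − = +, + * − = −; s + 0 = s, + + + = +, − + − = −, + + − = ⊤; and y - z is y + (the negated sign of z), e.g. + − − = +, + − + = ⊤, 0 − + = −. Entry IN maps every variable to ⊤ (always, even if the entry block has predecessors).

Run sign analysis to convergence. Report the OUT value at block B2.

Answer: {a: ⊤, b: -, c: ⊤, d: ⊤, e: ⊤, f: -}

Working:
Converged values:
  B0:   IN=(all ⊤)   OUT={b:-, f:-; rest ⊤}
  B1:   IN={b:-, f:-; rest ⊤}   OUT={b:-, f:-; rest ⊤}
  B2:   IN={b:-, f:-; rest ⊤}   OUT={b:-, f:-; rest ⊤}
  B3:   IN={b:-, f:-; rest ⊤}   OUT={b:-, f:-; rest ⊤}
  B4:   IN={b:-, f:-; rest ⊤}   OUT={b:-, d:-, f:-; rest ⊤}
  B5:   IN={b:-, d:-, f:-; rest ⊤}   OUT={b:-, c:-, d:-, f:-; rest ⊤}
  B6:   IN={b:-, c:-, d:-, f:-; rest ⊤}   OUT={a:+, b:-, c:-, d:-, e:-, f:-; rest ⊤}
  B7:   IN={a:+, b:-, c:-, d:-, e:-, f:-; rest ⊤}   OUT={a:+, b:-, c:-, d:-, e:-, f:-; rest ⊤}
  B8:   IN={a:+, b:-, c:-, d:-, e:-, f:-; rest ⊤}   OUT={a:+, b:-, c:-, d:-, e:-, f:-; rest ⊤}

Merge at B2: IN[B2] = OUT[B1] = {a: ⊤, b: -, c: ⊤, d: ⊤, e: ⊤, f: -}
Applying B2's transfer function to that IN value gives OUT[B2] (row B2 above).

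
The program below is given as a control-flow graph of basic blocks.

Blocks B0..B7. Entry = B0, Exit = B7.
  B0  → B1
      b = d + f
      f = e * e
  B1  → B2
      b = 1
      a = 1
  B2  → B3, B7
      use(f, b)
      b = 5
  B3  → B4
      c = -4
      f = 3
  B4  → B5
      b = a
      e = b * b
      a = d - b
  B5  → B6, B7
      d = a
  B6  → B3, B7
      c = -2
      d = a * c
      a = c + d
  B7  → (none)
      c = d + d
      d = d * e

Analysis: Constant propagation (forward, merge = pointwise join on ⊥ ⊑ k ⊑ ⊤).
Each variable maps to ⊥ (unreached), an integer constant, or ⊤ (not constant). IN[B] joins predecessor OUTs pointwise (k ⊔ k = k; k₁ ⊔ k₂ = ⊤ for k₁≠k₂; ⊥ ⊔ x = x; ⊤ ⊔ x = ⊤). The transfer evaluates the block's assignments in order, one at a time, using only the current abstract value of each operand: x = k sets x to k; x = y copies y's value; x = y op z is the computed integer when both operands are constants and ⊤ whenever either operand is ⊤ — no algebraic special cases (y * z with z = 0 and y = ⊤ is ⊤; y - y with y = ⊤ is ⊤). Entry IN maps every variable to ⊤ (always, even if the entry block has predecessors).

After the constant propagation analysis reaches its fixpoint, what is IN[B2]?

Per-block solution:
  B0:  IN=(all ⊤)  OUT=(all ⊤)
  B1:  IN=(all ⊤)  OUT={a:1, b:1; rest ⊤}
  B2:  IN={a:1, b:1; rest ⊤}  OUT={a:1, b:5; rest ⊤}
  B3:  IN=(all ⊤)  OUT={c:-4, f:3; rest ⊤}
  B4:  IN={c:-4, f:3; rest ⊤}  OUT={c:-4, f:3; rest ⊤}
  B5:  IN={c:-4, f:3; rest ⊤}  OUT={c:-4, f:3; rest ⊤}
  B6:  IN={c:-4, f:3; rest ⊤}  OUT={c:-2, f:3; rest ⊤}
  B7:  IN=(all ⊤)  OUT=(all ⊤)

Merge at B2: IN[B2] = OUT[B1] = {a: 1, b: 1, c: ⊤, d: ⊤, e: ⊤, f: ⊤}

Answer: {a: 1, b: 1, c: ⊤, d: ⊤, e: ⊤, f: ⊤}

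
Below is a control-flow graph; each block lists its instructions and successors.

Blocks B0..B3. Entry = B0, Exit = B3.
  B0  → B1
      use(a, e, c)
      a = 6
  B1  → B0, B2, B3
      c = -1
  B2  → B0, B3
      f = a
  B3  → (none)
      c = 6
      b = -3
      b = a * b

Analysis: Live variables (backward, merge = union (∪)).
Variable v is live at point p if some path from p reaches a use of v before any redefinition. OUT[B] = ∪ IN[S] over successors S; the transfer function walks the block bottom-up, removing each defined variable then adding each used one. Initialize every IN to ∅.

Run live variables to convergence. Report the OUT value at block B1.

Fixpoint table:
  B0: | IN={a, c, e} | OUT={a, e}
  B1: | IN={a, e} | OUT={a, c, e}
  B2: | IN={a, c, e} | OUT={a, c, e}
  B3: | IN={a} | OUT={}

Merge at B1: OUT[B1] = IN[B0] ⊔ IN[B2] ⊔ IN[B3] = {a, c, e}

Answer: {a, c, e}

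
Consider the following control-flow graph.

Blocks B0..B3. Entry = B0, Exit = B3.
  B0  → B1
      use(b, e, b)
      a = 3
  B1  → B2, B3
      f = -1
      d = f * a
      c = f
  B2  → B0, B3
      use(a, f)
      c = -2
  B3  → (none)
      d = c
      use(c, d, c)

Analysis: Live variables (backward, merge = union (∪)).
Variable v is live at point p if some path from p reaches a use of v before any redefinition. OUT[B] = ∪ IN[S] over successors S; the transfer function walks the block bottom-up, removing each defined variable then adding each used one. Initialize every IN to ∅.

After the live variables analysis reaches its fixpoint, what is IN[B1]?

Per-block solution:
  B0:   IN={b, e}   OUT={a, b, e}
  B1:   IN={a, b, e}   OUT={a, b, c, e, f}
  B2:   IN={a, b, e, f}   OUT={b, c, e}
  B3:   IN={c}   OUT={}

Merge at B1: OUT[B1] = IN[B2] ⊔ IN[B3] = {a, b, c, e, f}
Applying B1's transfer function to that OUT value gives IN[B1] (row B1 above).

Answer: {a, b, e}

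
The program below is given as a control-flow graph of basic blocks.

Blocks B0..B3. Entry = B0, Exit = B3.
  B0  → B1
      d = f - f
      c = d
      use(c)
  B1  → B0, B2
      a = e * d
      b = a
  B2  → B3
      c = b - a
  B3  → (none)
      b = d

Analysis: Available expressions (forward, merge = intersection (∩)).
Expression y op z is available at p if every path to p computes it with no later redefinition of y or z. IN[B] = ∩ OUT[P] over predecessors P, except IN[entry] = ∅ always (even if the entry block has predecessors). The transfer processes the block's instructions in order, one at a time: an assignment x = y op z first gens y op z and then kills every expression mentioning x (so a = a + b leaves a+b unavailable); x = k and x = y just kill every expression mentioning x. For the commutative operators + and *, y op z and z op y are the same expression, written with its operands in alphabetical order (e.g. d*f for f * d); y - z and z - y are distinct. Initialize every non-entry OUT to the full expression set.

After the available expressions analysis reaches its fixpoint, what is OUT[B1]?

Answer: {d*e, f-f}

Working:
Converged values:
  B0:  IN={}  OUT={f-f}
  B1:  IN={f-f}  OUT={d*e, f-f}
  B2:  IN={d*e, f-f}  OUT={b-a, d*e, f-f}
  B3:  IN={b-a, d*e, f-f}  OUT={d*e, f-f}

Merge at B1: IN[B1] = OUT[B0] = {f-f}
Applying B1's transfer function to that IN value gives OUT[B1] (row B1 above).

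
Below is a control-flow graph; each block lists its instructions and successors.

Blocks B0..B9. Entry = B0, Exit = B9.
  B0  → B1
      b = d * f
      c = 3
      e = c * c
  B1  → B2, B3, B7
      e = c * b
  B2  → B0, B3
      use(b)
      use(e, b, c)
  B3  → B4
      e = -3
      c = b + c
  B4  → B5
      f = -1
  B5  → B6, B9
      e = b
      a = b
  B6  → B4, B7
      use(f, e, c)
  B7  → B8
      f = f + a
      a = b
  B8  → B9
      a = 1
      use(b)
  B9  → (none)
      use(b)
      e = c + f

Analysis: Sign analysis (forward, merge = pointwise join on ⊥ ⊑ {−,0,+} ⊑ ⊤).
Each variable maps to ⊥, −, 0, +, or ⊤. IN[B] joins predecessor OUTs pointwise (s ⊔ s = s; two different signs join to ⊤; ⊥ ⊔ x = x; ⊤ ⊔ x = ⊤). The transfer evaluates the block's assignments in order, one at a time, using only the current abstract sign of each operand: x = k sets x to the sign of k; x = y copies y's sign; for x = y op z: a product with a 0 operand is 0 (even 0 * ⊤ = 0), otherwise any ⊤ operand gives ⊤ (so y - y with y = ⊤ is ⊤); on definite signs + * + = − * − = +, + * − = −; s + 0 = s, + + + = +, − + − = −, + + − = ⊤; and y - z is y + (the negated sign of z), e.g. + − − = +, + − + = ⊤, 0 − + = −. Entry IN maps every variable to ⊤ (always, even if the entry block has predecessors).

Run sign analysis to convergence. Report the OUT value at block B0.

Answer: {a: ⊤, b: ⊤, c: +, d: ⊤, e: +, f: ⊤}

Working:
Converged values:
  B0:  IN=(all ⊤)  OUT={c:+, e:+; rest ⊤}
  B1:  IN={c:+, e:+; rest ⊤}  OUT={c:+; rest ⊤}
  B2:  IN={c:+; rest ⊤}  OUT={c:+; rest ⊤}
  B3:  IN={c:+; rest ⊤}  OUT={e:-; rest ⊤}
  B4:  IN=(all ⊤)  OUT={f:-; rest ⊤}
  B5:  IN={f:-; rest ⊤}  OUT={f:-; rest ⊤}
  B6:  IN={f:-; rest ⊤}  OUT={f:-; rest ⊤}
  B7:  IN=(all ⊤)  OUT=(all ⊤)
  B8:  IN=(all ⊤)  OUT={a:+; rest ⊤}
  B9:  IN=(all ⊤)  OUT=(all ⊤)

Merge at B0 (entry node, so the boundary value (all ⊤) is joined with the incoming edge(s)): IN[B0] = (all ⊤) ⊔ OUT[B2] = {a: ⊤, b: ⊤, c: ⊤, d: ⊤, e: ⊤, f: ⊤}
Applying B0's transfer function to that IN value gives OUT[B0] (row B0 above).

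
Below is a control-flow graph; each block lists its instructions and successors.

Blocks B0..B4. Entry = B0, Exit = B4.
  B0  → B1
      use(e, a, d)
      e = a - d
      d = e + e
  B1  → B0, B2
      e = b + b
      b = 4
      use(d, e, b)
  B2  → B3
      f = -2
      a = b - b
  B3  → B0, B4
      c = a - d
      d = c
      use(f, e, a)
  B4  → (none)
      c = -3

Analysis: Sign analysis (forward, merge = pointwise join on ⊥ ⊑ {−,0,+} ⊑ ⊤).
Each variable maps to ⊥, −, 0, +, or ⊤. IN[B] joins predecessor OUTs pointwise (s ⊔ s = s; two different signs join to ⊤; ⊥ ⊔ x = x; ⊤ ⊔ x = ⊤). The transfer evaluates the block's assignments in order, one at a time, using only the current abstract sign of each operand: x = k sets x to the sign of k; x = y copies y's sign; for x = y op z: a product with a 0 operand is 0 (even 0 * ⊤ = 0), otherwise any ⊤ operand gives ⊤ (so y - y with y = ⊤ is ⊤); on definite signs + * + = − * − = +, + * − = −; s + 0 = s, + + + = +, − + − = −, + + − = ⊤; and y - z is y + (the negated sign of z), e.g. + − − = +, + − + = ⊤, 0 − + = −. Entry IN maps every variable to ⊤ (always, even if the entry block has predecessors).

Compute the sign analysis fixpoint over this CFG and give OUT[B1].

Fixpoint table:
  B0:   IN=(all ⊤)   OUT=(all ⊤)
  B1:   IN=(all ⊤)   OUT={b:+; rest ⊤}
  B2:   IN={b:+; rest ⊤}   OUT={b:+, f:-; rest ⊤}
  B3:   IN={b:+, f:-; rest ⊤}   OUT={b:+, f:-; rest ⊤}
  B4:   IN={b:+, f:-; rest ⊤}   OUT={b:+, c:-, f:-; rest ⊤}

Merge at B1: IN[B1] = OUT[B0] = {a: ⊤, b: ⊤, c: ⊤, d: ⊤, e: ⊤, f: ⊤}
Applying B1's transfer function to that IN value gives OUT[B1] (row B1 above).

Answer: {a: ⊤, b: +, c: ⊤, d: ⊤, e: ⊤, f: ⊤}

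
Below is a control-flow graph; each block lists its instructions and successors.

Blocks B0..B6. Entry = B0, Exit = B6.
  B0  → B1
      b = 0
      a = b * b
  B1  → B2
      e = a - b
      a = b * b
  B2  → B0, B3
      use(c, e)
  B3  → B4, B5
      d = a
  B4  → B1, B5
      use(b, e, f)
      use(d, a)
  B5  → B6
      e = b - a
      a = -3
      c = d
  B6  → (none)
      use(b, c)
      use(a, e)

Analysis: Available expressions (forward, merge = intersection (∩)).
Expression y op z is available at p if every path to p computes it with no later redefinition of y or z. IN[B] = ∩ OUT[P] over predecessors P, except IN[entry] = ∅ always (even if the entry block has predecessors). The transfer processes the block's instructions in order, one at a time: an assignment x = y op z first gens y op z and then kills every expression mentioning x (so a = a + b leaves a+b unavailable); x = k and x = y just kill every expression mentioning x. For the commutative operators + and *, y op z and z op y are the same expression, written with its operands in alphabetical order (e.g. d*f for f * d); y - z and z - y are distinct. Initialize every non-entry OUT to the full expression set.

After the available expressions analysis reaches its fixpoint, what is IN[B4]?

Answer: {b*b}

Derivation:
Fixpoint table:
  B0:   IN={}   OUT={b*b}
  B1:   IN={b*b}   OUT={b*b}
  B2:   IN={b*b}   OUT={b*b}
  B3:   IN={b*b}   OUT={b*b}
  B4:   IN={b*b}   OUT={b*b}
  B5:   IN={b*b}   OUT={b*b}
  B6:   IN={b*b}   OUT={b*b}

Merge at B4: IN[B4] = OUT[B3] = {b*b}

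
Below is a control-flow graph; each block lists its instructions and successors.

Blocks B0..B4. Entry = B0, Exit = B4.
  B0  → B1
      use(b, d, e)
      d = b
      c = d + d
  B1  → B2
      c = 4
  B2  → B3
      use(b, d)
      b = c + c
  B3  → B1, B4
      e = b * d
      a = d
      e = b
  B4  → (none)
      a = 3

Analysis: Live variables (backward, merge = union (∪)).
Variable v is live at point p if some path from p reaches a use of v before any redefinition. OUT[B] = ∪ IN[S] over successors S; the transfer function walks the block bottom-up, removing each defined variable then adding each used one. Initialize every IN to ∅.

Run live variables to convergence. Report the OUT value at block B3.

Answer: {b, d}

Trace:
Per-block solution:
  B0: | IN={b, d, e} | OUT={b, d}
  B1: | IN={b, d} | OUT={b, c, d}
  B2: | IN={b, c, d} | OUT={b, d}
  B3: | IN={b, d} | OUT={b, d}
  B4: | IN={} | OUT={}

Merge at B3: OUT[B3] = IN[B1] ⊔ IN[B4] = {b, d}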